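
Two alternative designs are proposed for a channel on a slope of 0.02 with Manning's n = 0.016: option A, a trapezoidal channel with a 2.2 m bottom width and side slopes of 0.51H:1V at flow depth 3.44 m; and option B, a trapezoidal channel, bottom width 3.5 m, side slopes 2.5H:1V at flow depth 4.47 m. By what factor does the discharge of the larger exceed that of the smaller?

Channel A: With bottom width b = 2.2 m and side slope z = 0.51: A = (b + zy)y = (2.2 + 0.51×3.44)×3.44 = 13.6 m²; P = b + 2y√(1+z²) = 2.2 + 2×3.44×1.123 = 9.923 m. Hydraulic radius R = A/P = 13.6/9.923 = 1.371 m. Q_A = (1/0.016)·13.6·1.371^(2/3)·√0.02 = 148.4 m³/s.
Channel B: With bottom width b = 3.5 m and side slope z = 2.5: A = (b + zy)y = (3.5 + 2.5×4.47)×4.47 = 65.6 m²; P = b + 2y√(1+z²) = 3.5 + 2×4.47×2.693 = 27.57 m. Hydraulic radius R = A/P = 65.6/27.57 = 2.379 m. Q_B = (1/0.016)·65.6·2.379^(2/3)·√0.02 = 1033 m³/s.
The larger discharge is 1033 m³/s and the smaller is 148.4 m³/s; the ratio is 6.96.

6.96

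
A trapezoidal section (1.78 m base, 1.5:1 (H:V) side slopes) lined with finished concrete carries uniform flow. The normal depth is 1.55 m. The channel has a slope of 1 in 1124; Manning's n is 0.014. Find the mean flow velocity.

V = 1.93 m/s

With bottom width b = 1.78 m and side slope z = 1.5: A = (b + zy)y = (1.78 + 1.5×1.55)×1.55 = 6.363 m²; P = b + 2y√(1+z²) = 1.78 + 2×1.55×1.803 = 7.369 m.
Hydraulic radius R = A/P = 6.363/7.369 = 0.8635 m.
From Manning's equation, V = (1/n) R^(2/3) S^(1/2) = (1/0.014) × 0.8635^(2/3) × 0.0008897^(1/2) = 1.93 m/s.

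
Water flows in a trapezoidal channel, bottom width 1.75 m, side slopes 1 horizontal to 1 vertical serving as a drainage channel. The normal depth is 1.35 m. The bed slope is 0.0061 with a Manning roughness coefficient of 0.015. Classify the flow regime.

supercritical

With bottom width b = 1.75 m and side slope z = 1: A = (b + zy)y = (1.75 + 1×1.35)×1.35 = 4.185 m²; P = b + 2y√(1+z²) = 1.75 + 2×1.35×1.414 = 5.568 m.
Hydraulic radius R = A/P = 4.185/5.568 = 0.7516 m.
V = (1/n) R^(2/3) √S = (1/0.015) × 0.7516^(2/3) × √0.0061 = 4.304 m/s. Hydraulic depth D_h = A/T = 4.185/4.45 = 0.9404 m.
Froude number Fr = V/√(g·D_h) = 4.304/√(9.81×0.9404) = 1.42, which is greater than 1, so the flow is supercritical.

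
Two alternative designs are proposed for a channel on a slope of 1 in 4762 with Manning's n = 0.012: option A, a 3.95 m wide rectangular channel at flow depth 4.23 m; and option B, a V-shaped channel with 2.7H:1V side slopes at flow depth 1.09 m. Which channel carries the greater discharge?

Channel A: Flow area A = b·y = 3.95 × 4.23 = 16.71 m². Wetted perimeter P = b + 2y = 3.95 + 2×4.23 = 12.41 m. Hydraulic radius R = A/P = 16.71/12.41 = 1.346 m. Q_A = (1/0.012)·16.71·1.346^(2/3)·√0.00021 = 24.6 m³/s.
Channel B: For a triangular section with side slope z = 2.7: A = zy² = 2.7×1.09² = 3.208 m²; P = 2y√(1+z²) = 2×1.09×2.879 = 6.277 m. Hydraulic radius R = A/P = 3.208/6.277 = 0.5111 m. Q_B = (1/0.012)·3.208·0.5111^(2/3)·√0.00021 = 2.476 m³/s.
Q_A = 24.6 m³/s vs Q_B = 2.476 m³/s, so channel A carries more.

channel A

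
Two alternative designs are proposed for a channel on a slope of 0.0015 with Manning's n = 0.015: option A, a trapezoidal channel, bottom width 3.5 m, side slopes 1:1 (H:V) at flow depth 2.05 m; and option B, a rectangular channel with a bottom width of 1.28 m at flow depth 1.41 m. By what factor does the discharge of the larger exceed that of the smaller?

Channel A: With bottom width b = 3.5 m and side slope z = 1: A = (b + zy)y = (3.5 + 1×2.05)×2.05 = 11.38 m²; P = b + 2y√(1+z²) = 3.5 + 2×2.05×1.414 = 9.298 m. Hydraulic radius R = A/P = 11.38/9.298 = 1.224 m. Q_A = (1/0.015)·11.38·1.224^(2/3)·√0.0015 = 33.61 m³/s.
Channel B: Flow area A = b·y = 1.28 × 1.41 = 1.805 m². Wetted perimeter P = b + 2y = 1.28 + 2×1.41 = 4.1 m. Hydraulic radius R = A/P = 1.805/4.1 = 0.4402 m. Q_B = (1/0.015)·1.805·0.4402^(2/3)·√0.0015 = 2.697 m³/s.
The larger discharge is 33.61 m³/s and the smaller is 2.697 m³/s; the ratio is 12.5.

12.5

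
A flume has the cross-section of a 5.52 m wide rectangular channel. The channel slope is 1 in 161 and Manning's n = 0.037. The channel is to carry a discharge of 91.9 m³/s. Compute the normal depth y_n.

y_n = 5.26 m

Manning's equation rearranged: A R^(2/3) = nQ / (1·√S) = 0.037 × 91.9 / (√0.006211) = 43.14.
Trying y = 6.1 m: A R^(2/3) = 51.66 — high.
Trying y = 5.26 m: A R^(2/3) = 43.13 — close enough.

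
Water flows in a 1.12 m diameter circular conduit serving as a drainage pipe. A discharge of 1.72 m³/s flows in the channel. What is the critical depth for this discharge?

y_c = 0.734 m

At critical depth, Q² T / (g A³) = 1, i.e. A³/T = Q²/g = 1.72²/9.81 = 0.3016.
Try y = 0.834 m: A³/T = 0.4986 — high.
Try y = 0.578 m: A³/T = 0.1204 — low.
Try y = 0.734 m: A³/T = 0.301 — matches.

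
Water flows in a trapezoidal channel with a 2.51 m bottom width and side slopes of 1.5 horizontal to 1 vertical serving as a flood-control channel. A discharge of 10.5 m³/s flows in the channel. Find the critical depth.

y_c = 0.989 m

At critical depth, Q² T / (g A³) = 1, i.e. A³/T = Q²/g = 10.5²/9.81 = 11.24.
At y = 0.718 m: A³/T = 3.663 — too small.
At y = 1.1 m: A³/T = 16.49 — too large.
At y = 0.989 m: A³/T = 11.25 — close enough.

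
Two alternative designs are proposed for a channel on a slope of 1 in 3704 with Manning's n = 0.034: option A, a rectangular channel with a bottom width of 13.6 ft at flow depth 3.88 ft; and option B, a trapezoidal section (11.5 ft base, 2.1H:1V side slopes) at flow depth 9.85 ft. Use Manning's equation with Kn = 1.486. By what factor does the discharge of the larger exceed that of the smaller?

Channel A: Flow area A = b·y = 13.6 × 3.88 = 52.77 ft². Wetted perimeter P = b + 2y = 13.6 + 2×3.88 = 21.36 ft. Hydraulic radius R = A/P = 52.77/21.36 = 2.47 ft. Q_A = (1.486/0.034)·52.77·2.47^(2/3)·√0.00027 = 69.25 ft³/s.
Channel B: With bottom width b = 11.5 ft and side slope z = 2.1: A = (b + zy)y = (11.5 + 2.1×9.85)×9.85 = 317 ft²; P = b + 2y√(1+z²) = 11.5 + 2×9.85×2.326 = 57.32 ft. Hydraulic radius R = A/P = 317/57.32 = 5.531 ft. Q_B = (1.486/0.034)·317·5.531^(2/3)·√0.00027 = 712 ft³/s.
The larger discharge is 712 ft³/s and the smaller is 69.25 ft³/s; the ratio is 10.3.

10.3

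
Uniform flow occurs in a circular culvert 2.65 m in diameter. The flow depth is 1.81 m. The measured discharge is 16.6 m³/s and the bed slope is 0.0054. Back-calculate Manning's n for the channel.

n = 0.015

For a circular section of diameter D = 2.65 m at depth y = 1.81 m, the central angle is θ = 2 arccos(1 − 2y/D) = 3.891 rad. Then A = (D²/8)(θ − sin θ) = 4.014 m² and P = Dθ/2 = 5.156 m.
Hydraulic radius R = A/P = 4.014/5.156 = 0.7785 m.
Rearranging Manning's equation: n = (1/Q) A R^(2/3) S^(1/2) = (1/16.6) × 4.014 × 0.7785^(2/3) × √0.0054 = 0.015.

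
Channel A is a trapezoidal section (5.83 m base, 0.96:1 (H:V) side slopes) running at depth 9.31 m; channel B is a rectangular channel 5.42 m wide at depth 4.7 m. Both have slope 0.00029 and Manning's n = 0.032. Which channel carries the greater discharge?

Channel A: With bottom width b = 5.83 m and side slope z = 0.96: A = (b + zy)y = (5.83 + 0.96×9.31)×9.31 = 137.5 m²; P = b + 2y√(1+z²) = 5.83 + 2×9.31×1.386 = 31.64 m. Hydraulic radius R = A/P = 137.5/31.64 = 4.345 m. Q_A = (1/0.032)·137.5·4.345^(2/3)·√0.00029 = 194.8 m³/s.
Channel B: Flow area A = b·y = 5.42 × 4.7 = 25.47 m². Wetted perimeter P = b + 2y = 5.42 + 2×4.7 = 14.82 m. Hydraulic radius R = A/P = 25.47/14.82 = 1.719 m. Q_B = (1/0.032)·25.47·1.719^(2/3)·√0.00029 = 19.45 m³/s.
Q_A = 194.8 m³/s vs Q_B = 19.45 m³/s, so channel A carries more.

channel A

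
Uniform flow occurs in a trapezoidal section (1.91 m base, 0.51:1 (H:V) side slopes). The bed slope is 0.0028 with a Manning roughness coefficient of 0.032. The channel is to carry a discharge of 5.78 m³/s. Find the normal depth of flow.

Manning's equation rearranged: A R^(2/3) = nQ / (1·√S) = 0.032 × 5.78 / (√0.0028) = 3.495.
Trying y = 1.93 m: A R^(2/3) = 5.187 — high.
Trying y = 1.13 m: A R^(2/3) = 2.069 — low.
Trying y = 1.54 m: A R^(2/3) = 3.497 — close enough.

y_n = 1.54 m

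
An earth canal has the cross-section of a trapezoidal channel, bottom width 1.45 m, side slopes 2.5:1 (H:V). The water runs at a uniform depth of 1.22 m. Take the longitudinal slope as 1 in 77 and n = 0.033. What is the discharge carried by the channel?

Q = 14.7 m³/s

With bottom width b = 1.45 m and side slope z = 2.5: A = (b + zy)y = (1.45 + 2.5×1.22)×1.22 = 5.49 m²; P = b + 2y√(1+z²) = 1.45 + 2×1.22×2.693 = 8.02 m.
Hydraulic radius R = A/P = 5.49/8.02 = 0.6845 m.
Manning's equation: Q = (1/n) A R^(2/3) S^(1/2) = (1/0.033) × 5.49 × 0.6845^(2/3) × 0.01299^(1/2) = 14.7 m³/s.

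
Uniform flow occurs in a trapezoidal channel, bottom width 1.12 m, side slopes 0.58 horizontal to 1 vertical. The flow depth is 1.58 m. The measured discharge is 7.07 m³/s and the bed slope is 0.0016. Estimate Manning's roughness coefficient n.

With bottom width b = 1.12 m and side slope z = 0.58: A = (b + zy)y = (1.12 + 0.58×1.58)×1.58 = 3.218 m²; P = b + 2y√(1+z²) = 1.12 + 2×1.58×1.156 = 4.773 m.
Hydraulic radius R = A/P = 3.218/4.773 = 0.6741 m.
Rearranging Manning's equation: n = (1/Q) A R^(2/3) S^(1/2) = (1/7.07) × 3.218 × 0.6741^(2/3) × √0.0016 = 0.014.

n = 0.014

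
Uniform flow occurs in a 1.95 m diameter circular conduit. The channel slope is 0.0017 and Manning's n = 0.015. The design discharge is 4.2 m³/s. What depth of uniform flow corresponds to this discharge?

Manning's equation rearranged: A R^(2/3) = nQ / (1·√S) = 0.015 × 4.2 / (√0.0017) = 1.528.
Try y = 1.65 m: A R^(2/3) = 1.9 — too large.
Try y = 1.35 m: A R^(2/3) = 1.526 — ≈ 1.528.

y_n = 1.35 m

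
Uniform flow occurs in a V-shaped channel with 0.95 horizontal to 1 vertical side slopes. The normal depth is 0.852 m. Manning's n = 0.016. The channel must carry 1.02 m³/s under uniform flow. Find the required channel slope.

S = 0.00287

For a triangular section with side slope z = 0.95: A = zy² = 0.95×0.852² = 0.6896 m²; P = 2y√(1+z²) = 2×0.852×1.379 = 2.35 m.
Hydraulic radius R = A/P = 0.6896/2.35 = 0.2934 m.
From Manning's equation, S = [nQ / (1 A R^(2/3))]² = [0.016 × 1.02 / (1 × 0.6896 × 0.2934^(2/3))]² = 0.00287.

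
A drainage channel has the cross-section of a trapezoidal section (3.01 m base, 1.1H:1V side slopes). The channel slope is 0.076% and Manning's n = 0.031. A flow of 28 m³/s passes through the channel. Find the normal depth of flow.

y_n = 3.31 m

Manning's equation rearranged: A R^(2/3) = nQ / (1·√S) = 0.031 × 28 / (√0.00076) = 31.49.
At y = 3.75 m: A R^(2/3) = 40.9 — over.
At y = 3.31 m: A R^(2/3) = 31.52 — matches.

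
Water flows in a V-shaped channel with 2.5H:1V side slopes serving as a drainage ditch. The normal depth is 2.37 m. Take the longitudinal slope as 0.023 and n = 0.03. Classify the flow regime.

For a triangular section with side slope z = 2.5: A = zy² = 2.5×2.37² = 14.04 m²; P = 2y√(1+z²) = 2×2.37×2.693 = 12.76 m.
Hydraulic radius R = A/P = 14.04/12.76 = 1.1 m.
V = (1/n) R^(2/3) √S = (1/0.03) × 1.1^(2/3) × √0.023 = 5.388 m/s. Hydraulic depth D_h = A/T = 14.04/11.85 = 1.185 m.
Froude number Fr = V/√(g·D_h) = 5.388/√(9.81×1.185) = 1.58, which is greater than 1, so the flow is supercritical.

supercritical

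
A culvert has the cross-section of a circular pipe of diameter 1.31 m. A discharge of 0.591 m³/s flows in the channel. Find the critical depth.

y_c = 0.402 m

At critical depth, Q² T / (g A³) = 1, i.e. A³/T = Q²/g = 0.591²/9.81 = 0.0356.
At y = 0.359 m: A³/T = 0.02306 — too small.
At y = 0.442 m: A³/T = 0.05162 — too large.
At y = 0.402 m: A³/T = 0.03576 — close enough.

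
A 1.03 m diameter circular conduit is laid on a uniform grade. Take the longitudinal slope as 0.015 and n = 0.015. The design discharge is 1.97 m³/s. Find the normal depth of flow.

y_n = 0.644 m

Manning's equation rearranged: A R^(2/3) = nQ / (1·√S) = 0.015 × 1.97 / (√0.015) = 0.2413.
Trying y = 0.815 m: A R^(2/3) = 0.3261 — high.
Trying y = 0.479 m: A R^(2/3) = 0.1488 — low.
Trying y = 0.644 m: A R^(2/3) = 0.2411 — matches.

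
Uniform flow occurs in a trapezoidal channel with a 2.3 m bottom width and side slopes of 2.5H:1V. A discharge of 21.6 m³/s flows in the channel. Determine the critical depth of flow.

At critical depth, Q² T / (g A³) = 1, i.e. A³/T = Q²/g = 21.6²/9.81 = 47.56.
Trying y = 0.977 m: A³/T = 13.84 — short.
Trying y = 1.59 m: A³/T = 96.9 — over.
Trying y = 1.34 m: A³/T = 48.22 — close enough.

y_c = 1.34 m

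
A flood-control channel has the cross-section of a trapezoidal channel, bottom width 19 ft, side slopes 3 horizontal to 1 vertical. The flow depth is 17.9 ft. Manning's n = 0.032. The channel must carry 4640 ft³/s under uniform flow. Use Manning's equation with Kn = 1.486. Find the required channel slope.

S = 0.000279

With bottom width b = 19 ft and side slope z = 3: A = (b + zy)y = (19 + 3×17.9)×17.9 = 1301 ft²; P = b + 2y√(1+z²) = 19 + 2×17.9×3.162 = 132.2 ft.
Hydraulic radius R = A/P = 1301/132.2 = 9.843 ft.
From Manning's equation, S = [nQ / (1.486 A R^(2/3))]² = [0.032 × 4640 / (1.486 × 1301 × 9.843^(2/3))]² = 0.000279.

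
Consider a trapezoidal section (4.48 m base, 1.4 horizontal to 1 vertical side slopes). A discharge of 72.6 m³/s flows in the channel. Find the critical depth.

At critical depth, Q² T / (g A³) = 1, i.e. A³/T = Q²/g = 72.6²/9.81 = 537.3.
At y = 2.61 m: A³/T = 811.7 — too large.
At y = 1.63 m: A³/T = 148.1 — too small.
At y = 2.33 m: A³/T = 533.4 — ≈ 537.3.

y_c = 2.33 m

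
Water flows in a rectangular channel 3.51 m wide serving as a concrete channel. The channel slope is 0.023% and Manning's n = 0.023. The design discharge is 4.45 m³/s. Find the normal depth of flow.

Manning's equation rearranged: A R^(2/3) = nQ / (1·√S) = 0.023 × 4.45 / (√0.00023) = 6.749.
Trying y = 1.39 m: A R^(2/3) = 4.119 — low.
Trying y = 2.01 m: A R^(2/3) = 6.755 — ≈ 6.749.

y_n = 2.01 m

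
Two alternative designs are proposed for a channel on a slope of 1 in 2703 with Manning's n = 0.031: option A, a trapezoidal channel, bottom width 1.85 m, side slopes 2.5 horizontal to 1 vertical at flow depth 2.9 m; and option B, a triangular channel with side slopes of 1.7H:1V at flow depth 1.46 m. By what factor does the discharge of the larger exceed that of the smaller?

13.1

Channel A: With bottom width b = 1.85 m and side slope z = 2.5: A = (b + zy)y = (1.85 + 2.5×2.9)×2.9 = 26.39 m²; P = b + 2y√(1+z²) = 1.85 + 2×2.9×2.693 = 17.47 m. Hydraulic radius R = A/P = 26.39/17.47 = 1.511 m. Q_A = (1/0.031)·26.39·1.511^(2/3)·√0.00037 = 21.56 m³/s.
Channel B: For a triangular section with side slope z = 1.7: A = zy² = 1.7×1.46² = 3.624 m²; P = 2y√(1+z²) = 2×1.46×1.972 = 5.759 m. Hydraulic radius R = A/P = 3.624/5.759 = 0.6292 m. Q_B = (1/0.031)·3.624·0.6292^(2/3)·√0.00037 = 1.651 m³/s.
The larger discharge is 21.56 m³/s and the smaller is 1.651 m³/s; the ratio is 13.1.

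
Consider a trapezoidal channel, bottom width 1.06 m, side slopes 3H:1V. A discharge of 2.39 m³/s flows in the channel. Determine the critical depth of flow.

y_c = 0.515 m

At critical depth, Q² T / (g A³) = 1, i.e. A³/T = Q²/g = 2.39²/9.81 = 0.5823.
Try y = 0.454 m: A³/T = 0.3513 — too small.
Try y = 0.515 m: A³/T = 0.5818 — matches.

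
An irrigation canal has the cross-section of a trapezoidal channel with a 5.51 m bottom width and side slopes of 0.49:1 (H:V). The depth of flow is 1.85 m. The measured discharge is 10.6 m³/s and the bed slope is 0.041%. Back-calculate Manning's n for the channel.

With bottom width b = 5.51 m and side slope z = 0.49: A = (b + zy)y = (5.51 + 0.49×1.85)×1.85 = 11.87 m²; P = b + 2y√(1+z²) = 5.51 + 2×1.85×1.114 = 9.63 m.
Hydraulic radius R = A/P = 11.87/9.63 = 1.233 m.
Rearranging Manning's equation: n = (1/Q) A R^(2/3) S^(1/2) = (1/10.6) × 11.87 × 1.233^(2/3) × √0.00041 = 0.0261.

n = 0.0261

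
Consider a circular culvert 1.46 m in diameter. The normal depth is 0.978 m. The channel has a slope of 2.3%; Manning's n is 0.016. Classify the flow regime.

For a circular section of diameter D = 1.46 m at depth y = 0.978 m, the central angle is θ = 2 arccos(1 − 2y/D) = 3.835 rad. Then A = (D²/8)(θ − sin θ) = 1.192 m² and P = Dθ/2 = 2.799 m.
Hydraulic radius R = A/P = 1.192/2.799 = 0.4258 m.
V = (1/n) R^(2/3) √S = (1/0.016) × 0.4258^(2/3) × √0.023 = 5.365 m/s. Hydraulic depth D_h = A/T = 1.192/1.373 = 0.8681 m.
Froude number Fr = V/√(g·D_h) = 5.365/√(9.81×0.8681) = 1.84, which is greater than 1, so the flow is supercritical.

supercritical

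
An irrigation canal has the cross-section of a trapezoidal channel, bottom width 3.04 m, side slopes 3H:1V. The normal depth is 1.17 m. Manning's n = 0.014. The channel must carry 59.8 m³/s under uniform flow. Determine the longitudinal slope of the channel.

With bottom width b = 3.04 m and side slope z = 3: A = (b + zy)y = (3.04 + 3×1.17)×1.17 = 7.663 m²; P = b + 2y√(1+z²) = 3.04 + 2×1.17×3.162 = 10.44 m.
Hydraulic radius R = A/P = 7.663/10.44 = 0.7341 m.
From Manning's equation, S = [nQ / (1 A R^(2/3))]² = [0.014 × 59.8 / (1 × 7.663 × 0.7341^(2/3))]² = 0.018.

S = 0.018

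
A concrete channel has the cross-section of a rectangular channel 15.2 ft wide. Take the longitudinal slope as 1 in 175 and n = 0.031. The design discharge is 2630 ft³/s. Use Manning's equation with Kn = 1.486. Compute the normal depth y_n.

Manning's equation rearranged: A R^(2/3) = nQ / (1.486·√S) = 0.031 × 2630 / (1.486 × √0.005714) = 725.8.
At y = 20.4 ft: A R^(2/3) = 970.5 — over.
At y = 12.2 ft: A R^(2/3) = 519 — short.
At y = 16 ft: A R^(2/3) = 725.5 — ≈ 725.8.

y_n = 16 ft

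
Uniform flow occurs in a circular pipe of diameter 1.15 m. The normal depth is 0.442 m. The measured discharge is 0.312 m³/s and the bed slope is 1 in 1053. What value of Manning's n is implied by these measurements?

n = 0.014

For a circular section of diameter D = 1.15 m at depth y = 0.442 m, the central angle is θ = 2 arccos(1 − 2y/D) = 2.675 rad. Then A = (D²/8)(θ − sin θ) = 0.3678 m² and P = Dθ/2 = 1.538 m.
Hydraulic radius R = A/P = 0.3678/1.538 = 0.2391 m.
Rearranging Manning's equation: n = (1/Q) A R^(2/3) S^(1/2) = (1/0.312) × 0.3678 × 0.2391^(2/3) × √0.0009497 = 0.014.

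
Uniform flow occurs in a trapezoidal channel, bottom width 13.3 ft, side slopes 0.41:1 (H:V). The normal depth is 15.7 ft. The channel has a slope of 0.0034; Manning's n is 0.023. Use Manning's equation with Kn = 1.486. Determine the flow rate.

With bottom width b = 13.3 ft and side slope z = 0.41: A = (b + zy)y = (13.3 + 0.41×15.7)×15.7 = 309.9 ft²; P = b + 2y√(1+z²) = 13.3 + 2×15.7×1.081 = 47.24 ft.
Hydraulic radius R = A/P = 309.9/47.24 = 6.56 ft.
Manning's equation: Q = (1.486/n) A R^(2/3) S^(1/2) = (1.486/0.023) × 309.9 × 6.56^(2/3) × 0.0034^(1/2) = 4090 ft³/s.

Q = 4090 ft³/s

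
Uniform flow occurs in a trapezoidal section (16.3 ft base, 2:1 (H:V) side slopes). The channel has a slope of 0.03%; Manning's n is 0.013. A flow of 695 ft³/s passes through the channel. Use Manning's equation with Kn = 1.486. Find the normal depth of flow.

y_n = 5.45 ft

Manning's equation rearranged: A R^(2/3) = nQ / (1.486·√S) = 0.013 × 695 / (1.486 × √0.0003) = 351.
At y = 6.3 ft: A R^(2/3) = 465.9 — too large.
At y = 4.67 ft: A R^(2/3) = 261.1 — too small.
At y = 5.45 ft: A R^(2/3) = 351.1 — ≈ 351.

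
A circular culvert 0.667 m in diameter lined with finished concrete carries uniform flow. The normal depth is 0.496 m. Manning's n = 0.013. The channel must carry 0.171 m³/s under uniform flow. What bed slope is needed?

S = 0.000541

For a circular section of diameter D = 0.667 m at depth y = 0.496 m, the central angle is θ = 2 arccos(1 − 2y/D) = 4.159 rad. Then A = (D²/8)(θ − sin θ) = 0.2786 m² and P = Dθ/2 = 1.387 m.
Hydraulic radius R = A/P = 0.2786/1.387 = 0.2009 m.
From Manning's equation, S = [nQ / (1 A R^(2/3))]² = [0.013 × 0.171 / (1 × 0.2786 × 0.2009^(2/3))]² = 0.000541.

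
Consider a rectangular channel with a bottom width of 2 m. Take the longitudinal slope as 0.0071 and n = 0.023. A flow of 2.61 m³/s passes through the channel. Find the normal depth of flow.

Manning's equation rearranged: A R^(2/3) = nQ / (1·√S) = 0.023 × 2.61 / (√0.0071) = 0.7124.
Trying y = 0.739 m: A R^(2/3) = 0.8354 — over.
Trying y = 0.555 m: A R^(2/3) = 0.5585 — short.
Trying y = 0.659 m: A R^(2/3) = 0.7122 — ≈ 0.7124.

y_n = 0.659 m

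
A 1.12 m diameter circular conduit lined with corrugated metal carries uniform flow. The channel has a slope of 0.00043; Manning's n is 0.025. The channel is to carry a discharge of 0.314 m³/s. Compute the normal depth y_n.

y_n = 0.829 m

Manning's equation rearranged: A R^(2/3) = nQ / (1·√S) = 0.025 × 0.314 / (√0.00043) = 0.3786.
Trying y = 0.602 m: A R^(2/3) = 0.2379 — too small.
Trying y = 1.04 m: A R^(2/3) = 0.4533 — too large.
Trying y = 0.829 m: A R^(2/3) = 0.3786 — close enough.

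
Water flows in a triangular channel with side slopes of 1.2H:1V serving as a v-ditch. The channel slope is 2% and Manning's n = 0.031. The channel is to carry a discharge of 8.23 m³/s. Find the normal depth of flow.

Manning's equation rearranged: A R^(2/3) = nQ / (1·√S) = 0.031 × 8.23 / (√0.02) = 1.804.
At y = 1.71 m: A R^(2/3) = 2.651 — over.
At y = 1.18 m: A R^(2/3) = 0.9859 — short.
At y = 1.48 m: A R^(2/3) = 1.804 — matches.

y_n = 1.48 m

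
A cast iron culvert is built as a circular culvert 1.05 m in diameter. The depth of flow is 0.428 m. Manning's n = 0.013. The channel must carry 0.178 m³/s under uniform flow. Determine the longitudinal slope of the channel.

For a circular section of diameter D = 1.05 m at depth y = 0.428 m, the central angle is θ = 2 arccos(1 − 2y/D) = 2.77 rad. Then A = (D²/8)(θ − sin θ) = 0.3317 m² and P = Dθ/2 = 1.454 m.
Hydraulic radius R = A/P = 0.3317/1.454 = 0.2281 m.
From Manning's equation, S = [nQ / (1 A R^(2/3))]² = [0.013 × 0.178 / (1 × 0.3317 × 0.2281^(2/3))]² = 0.000349.

S = 0.000349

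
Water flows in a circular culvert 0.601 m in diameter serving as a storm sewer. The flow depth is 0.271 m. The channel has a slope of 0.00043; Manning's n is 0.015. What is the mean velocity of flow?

V = 0.373 m/s

For a circular section of diameter D = 0.601 m at depth y = 0.271 m, the central angle is θ = 2 arccos(1 − 2y/D) = 2.945 rad. Then A = (D²/8)(θ − sin θ) = 0.1241 m² and P = Dθ/2 = 0.885 m.
Hydraulic radius R = A/P = 0.1241/0.885 = 0.1403 m.
From Manning's equation, V = (1/n) R^(2/3) S^(1/2) = (1/0.015) × 0.1403^(2/3) × 0.00043^(1/2) = 0.373 m/s.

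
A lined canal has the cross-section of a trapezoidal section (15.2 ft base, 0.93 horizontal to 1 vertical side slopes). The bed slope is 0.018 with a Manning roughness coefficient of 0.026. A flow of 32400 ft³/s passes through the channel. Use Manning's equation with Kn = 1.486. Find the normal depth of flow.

y_n = 23.3 ft

Manning's equation rearranged: A R^(2/3) = nQ / (1.486·√S) = 0.026 × 32400 / (1.486 × √0.018) = 4225.
Trying y = 20.5 ft: A R^(2/3) = 3231 — too small.
Trying y = 23.3 ft: A R^(2/3) = 4222 — close enough.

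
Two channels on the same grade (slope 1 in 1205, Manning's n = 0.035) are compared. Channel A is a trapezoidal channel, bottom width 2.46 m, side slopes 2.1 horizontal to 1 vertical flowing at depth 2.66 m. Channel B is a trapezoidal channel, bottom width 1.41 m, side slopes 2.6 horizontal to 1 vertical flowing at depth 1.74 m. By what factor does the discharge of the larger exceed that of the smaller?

Channel A: With bottom width b = 2.46 m and side slope z = 2.1: A = (b + zy)y = (2.46 + 2.1×2.66)×2.66 = 21.4 m²; P = b + 2y√(1+z²) = 2.46 + 2×2.66×2.326 = 14.83 m. Hydraulic radius R = A/P = 21.4/14.83 = 1.443 m. Q_A = (1/0.035)·21.4·1.443^(2/3)·√0.0008299 = 22.49 m³/s.
Channel B: With bottom width b = 1.41 m and side slope z = 2.6: A = (b + zy)y = (1.41 + 2.6×1.74)×1.74 = 10.33 m²; P = b + 2y√(1+z²) = 1.41 + 2×1.74×2.786 = 11.1 m. Hydraulic radius R = A/P = 10.33/11.1 = 0.9298 m. Q_B = (1/0.035)·10.33·0.9298^(2/3)·√0.0008299 = 8.096 m³/s.
The larger discharge is 22.49 m³/s and the smaller is 8.096 m³/s; the ratio is 2.78.

2.78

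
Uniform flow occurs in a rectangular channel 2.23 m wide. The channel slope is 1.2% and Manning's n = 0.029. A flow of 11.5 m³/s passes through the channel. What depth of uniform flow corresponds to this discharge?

y_n = 1.76 m

Manning's equation rearranged: A R^(2/3) = nQ / (1·√S) = 0.029 × 11.5 / (√0.012) = 3.044.
At y = 2.02 m: A R^(2/3) = 3.613 — over.
At y = 1.36 m: A R^(2/3) = 2.188 — short.
At y = 1.76 m: A R^(2/3) = 3.043 — matches.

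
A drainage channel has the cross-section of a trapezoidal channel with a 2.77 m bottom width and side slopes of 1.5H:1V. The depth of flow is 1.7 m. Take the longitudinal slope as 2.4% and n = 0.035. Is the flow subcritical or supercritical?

With bottom width b = 2.77 m and side slope z = 1.5: A = (b + zy)y = (2.77 + 1.5×1.7)×1.7 = 9.044 m²; P = b + 2y√(1+z²) = 2.77 + 2×1.7×1.803 = 8.899 m.
Hydraulic radius R = A/P = 9.044/8.899 = 1.016 m.
V = (1/n) R^(2/3) √S = (1/0.035) × 1.016^(2/3) × √0.024 = 4.474 m/s. Hydraulic depth D_h = A/T = 9.044/7.87 = 1.149 m.
Froude number Fr = V/√(g·D_h) = 4.474/√(9.81×1.149) = 1.33, which is greater than 1, so the flow is supercritical.

supercritical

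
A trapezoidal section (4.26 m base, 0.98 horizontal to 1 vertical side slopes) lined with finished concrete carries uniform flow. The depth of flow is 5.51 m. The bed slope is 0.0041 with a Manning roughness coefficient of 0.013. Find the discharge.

Q = 509 m³/s

With bottom width b = 4.26 m and side slope z = 0.98: A = (b + zy)y = (4.26 + 0.98×5.51)×5.51 = 53.23 m²; P = b + 2y√(1+z²) = 4.26 + 2×5.51×1.4 = 19.69 m.
Hydraulic radius R = A/P = 53.23/19.69 = 2.703 m.
Manning's equation: Q = (1/n) A R^(2/3) S^(1/2) = (1/0.013) × 53.23 × 2.703^(2/3) × 0.0041^(1/2) = 509 m³/s.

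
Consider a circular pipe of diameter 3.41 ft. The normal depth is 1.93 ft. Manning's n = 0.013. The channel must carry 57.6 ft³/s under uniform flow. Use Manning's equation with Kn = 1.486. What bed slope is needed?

For a circular section of diameter D = 3.41 ft at depth y = 1.93 ft, the central angle is θ = 2 arccos(1 − 2y/D) = 3.406 rad. Then A = (D²/8)(θ − sin θ) = 5.331 ft² and P = Dθ/2 = 5.808 ft.
Hydraulic radius R = A/P = 5.331/5.808 = 0.918 ft.
From Manning's equation, S = [nQ / (1.486 A R^(2/3))]² = [0.013 × 57.6 / (1.486 × 5.331 × 0.918^(2/3))]² = 0.01.

S = 0.01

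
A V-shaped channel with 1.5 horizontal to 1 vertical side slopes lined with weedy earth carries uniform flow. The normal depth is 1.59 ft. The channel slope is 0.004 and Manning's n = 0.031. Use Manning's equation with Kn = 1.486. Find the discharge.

Q = 8.73 ft³/s

For a triangular section with side slope z = 1.5: A = zy² = 1.5×1.59² = 3.792 ft²; P = 2y√(1+z²) = 2×1.59×1.803 = 5.733 ft.
Hydraulic radius R = A/P = 3.792/5.733 = 0.6615 ft.
Manning's equation: Q = (1.486/n) A R^(2/3) S^(1/2) = (1.486/0.031) × 3.792 × 0.6615^(2/3) × 0.004^(1/2) = 8.73 ft³/s.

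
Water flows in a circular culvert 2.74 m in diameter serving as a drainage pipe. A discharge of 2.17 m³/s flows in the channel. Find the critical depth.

y_c = 0.635 m

At critical depth, Q² T / (g A³) = 1, i.e. A³/T = Q²/g = 2.17²/9.81 = 0.48.
At y = 0.501 m: A³/T = 0.1899 — low.
At y = 0.73 m: A³/T = 0.827 — high.
At y = 0.635 m: A³/T = 0.4803 — matches.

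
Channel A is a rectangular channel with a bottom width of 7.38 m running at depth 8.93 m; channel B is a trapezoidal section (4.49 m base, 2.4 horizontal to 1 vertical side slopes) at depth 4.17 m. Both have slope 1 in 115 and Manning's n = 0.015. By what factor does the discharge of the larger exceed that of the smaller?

1.18

Channel A: Flow area A = b·y = 7.38 × 8.93 = 65.9 m². Wetted perimeter P = b + 2y = 7.38 + 2×8.93 = 25.24 m. Hydraulic radius R = A/P = 65.9/25.24 = 2.611 m. Q_A = (1/0.015)·65.9·2.611^(2/3)·√0.008696 = 776.9 m³/s.
Channel B: With bottom width b = 4.49 m and side slope z = 2.4: A = (b + zy)y = (4.49 + 2.4×4.17)×4.17 = 60.46 m²; P = b + 2y√(1+z²) = 4.49 + 2×4.17×2.6 = 26.17 m. Hydraulic radius R = A/P = 60.46/26.17 = 2.31 m. Q_B = (1/0.015)·60.46·2.31^(2/3)·√0.008696 = 656.7 m³/s.
The larger discharge is 776.9 m³/s and the smaller is 656.7 m³/s; the ratio is 1.18.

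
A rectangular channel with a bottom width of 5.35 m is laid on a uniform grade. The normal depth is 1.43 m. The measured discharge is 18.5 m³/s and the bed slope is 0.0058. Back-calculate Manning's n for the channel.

Flow area A = b·y = 5.35 × 1.43 = 7.65 m². Wetted perimeter P = b + 2y = 5.35 + 2×1.43 = 8.21 m.
Hydraulic radius R = A/P = 7.65/8.21 = 0.9319 m.
Rearranging Manning's equation: n = (1/Q) A R^(2/3) S^(1/2) = (1/18.5) × 7.65 × 0.9319^(2/3) × √0.0058 = 0.03.

n = 0.03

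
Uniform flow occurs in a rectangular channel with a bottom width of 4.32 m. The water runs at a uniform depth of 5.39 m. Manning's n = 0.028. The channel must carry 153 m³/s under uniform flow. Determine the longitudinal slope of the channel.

Flow area A = b·y = 4.32 × 5.39 = 23.28 m². Wetted perimeter P = b + 2y = 4.32 + 2×5.39 = 15.1 m.
Hydraulic radius R = A/P = 23.28/15.1 = 1.542 m.
From Manning's equation, S = [nQ / (1 A R^(2/3))]² = [0.028 × 153 / (1 × 23.28 × 1.542^(2/3))]² = 0.019.

S = 0.019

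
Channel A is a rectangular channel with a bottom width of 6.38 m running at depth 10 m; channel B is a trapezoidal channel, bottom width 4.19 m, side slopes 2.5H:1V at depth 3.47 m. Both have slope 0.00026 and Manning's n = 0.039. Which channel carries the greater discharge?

channel A

Channel A: Flow area A = b·y = 6.38 × 10 = 63.8 m². Wetted perimeter P = b + 2y = 6.38 + 2×10 = 26.38 m. Hydraulic radius R = A/P = 63.8/26.38 = 2.418 m. Q_A = (1/0.039)·63.8·2.418^(2/3)·√0.00026 = 47.53 m³/s.
Channel B: With bottom width b = 4.19 m and side slope z = 2.5: A = (b + zy)y = (4.19 + 2.5×3.47)×3.47 = 44.64 m²; P = b + 2y√(1+z²) = 4.19 + 2×3.47×2.693 = 22.88 m. Hydraulic radius R = A/P = 44.64/22.88 = 1.951 m. Q_B = (1/0.039)·44.64·1.951^(2/3)·√0.00026 = 28.82 m³/s.
Q_A = 47.53 m³/s vs Q_B = 28.82 m³/s, so channel A carries more.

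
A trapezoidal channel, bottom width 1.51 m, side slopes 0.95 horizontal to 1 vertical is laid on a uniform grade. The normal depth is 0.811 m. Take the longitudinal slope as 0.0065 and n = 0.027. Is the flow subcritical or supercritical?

subcritical

With bottom width b = 1.51 m and side slope z = 0.95: A = (b + zy)y = (1.51 + 0.95×0.811)×0.811 = 1.849 m²; P = b + 2y√(1+z²) = 1.51 + 2×0.811×1.379 = 3.747 m.
Hydraulic radius R = A/P = 1.849/3.747 = 0.4935 m.
V = (1/n) R^(2/3) √S = (1/0.027) × 0.4935^(2/3) × √0.0065 = 1.865 m/s. Hydraulic depth D_h = A/T = 1.849/3.051 = 0.6062 m.
Froude number Fr = V/√(g·D_h) = 1.865/√(9.81×0.6062) = 0.765, which is less than 1, so the flow is subcritical.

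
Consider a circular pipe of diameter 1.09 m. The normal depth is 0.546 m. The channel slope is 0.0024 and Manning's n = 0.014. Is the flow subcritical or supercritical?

subcritical

For a circular section of diameter D = 1.09 m at depth y = 0.546 m, the central angle is θ = 2 arccos(1 − 2y/D) = 3.145 rad. Then A = (D²/8)(θ − sin θ) = 0.4677 m² and P = Dθ/2 = 1.714 m.
Hydraulic radius R = A/P = 0.4677/1.714 = 0.2728 m.
V = (1/n) R^(2/3) √S = (1/0.014) × 0.2728^(2/3) × √0.0024 = 1.472 m/s. Hydraulic depth D_h = A/T = 0.4677/1.09 = 0.429 m.
Froude number Fr = V/√(g·D_h) = 1.472/√(9.81×0.429) = 0.717, which is less than 1, so the flow is subcritical.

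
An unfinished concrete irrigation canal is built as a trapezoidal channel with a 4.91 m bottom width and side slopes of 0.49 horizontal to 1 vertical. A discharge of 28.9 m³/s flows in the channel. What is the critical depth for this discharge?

At critical depth, Q² T / (g A³) = 1, i.e. A³/T = Q²/g = 28.9²/9.81 = 85.14.
At y = 1.15 m: A³/T = 41.31 — low.
At y = 1.45 m: A³/T = 85.5 — close enough.

y_c = 1.45 m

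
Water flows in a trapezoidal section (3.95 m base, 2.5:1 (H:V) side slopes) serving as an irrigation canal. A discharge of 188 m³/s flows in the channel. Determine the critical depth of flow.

y_c = 3.4 m

At critical depth, Q² T / (g A³) = 1, i.e. A³/T = Q²/g = 188²/9.81 = 3603.
Trying y = 2.52 m: A³/T = 1041 — too small.
Trying y = 3.71 m: A³/T = 5250 — too large.
Trying y = 3.4 m: A³/T = 3620 — matches.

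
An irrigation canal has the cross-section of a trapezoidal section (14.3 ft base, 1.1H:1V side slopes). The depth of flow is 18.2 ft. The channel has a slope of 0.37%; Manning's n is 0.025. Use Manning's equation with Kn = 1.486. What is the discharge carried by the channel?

With bottom width b = 14.3 ft and side slope z = 1.1: A = (b + zy)y = (14.3 + 1.1×18.2)×18.2 = 624.6 ft²; P = b + 2y√(1+z²) = 14.3 + 2×18.2×1.487 = 68.41 ft.
Hydraulic radius R = A/P = 624.6/68.41 = 9.13 ft.
Manning's equation: Q = (1.486/n) A R^(2/3) S^(1/2) = (1.486/0.025) × 624.6 × 9.13^(2/3) × 0.0037^(1/2) = 9870 ft³/s.

Q = 9870 ft³/s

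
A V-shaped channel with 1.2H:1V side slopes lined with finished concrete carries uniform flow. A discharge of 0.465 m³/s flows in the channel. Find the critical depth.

y_c = 0.498 m

At critical depth, Q² T / (g A³) = 1, i.e. A³/T = Q²/g = 0.465²/9.81 = 0.02204.
Trying y = 0.596 m: A³/T = 0.05415 — too large.
Trying y = 0.381 m: A³/T = 0.00578 — too small.
Trying y = 0.498 m: A³/T = 0.02205 — ≈ 0.02204.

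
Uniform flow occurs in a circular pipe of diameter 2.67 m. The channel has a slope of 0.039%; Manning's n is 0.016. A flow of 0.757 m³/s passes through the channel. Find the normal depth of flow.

Manning's equation rearranged: A R^(2/3) = nQ / (1·√S) = 0.016 × 0.757 / (√0.00039) = 0.6133.
Trying y = 0.498 m: A R^(2/3) = 0.325 — low.
Trying y = 0.683 m: A R^(2/3) = 0.613 — matches.

y_n = 0.683 m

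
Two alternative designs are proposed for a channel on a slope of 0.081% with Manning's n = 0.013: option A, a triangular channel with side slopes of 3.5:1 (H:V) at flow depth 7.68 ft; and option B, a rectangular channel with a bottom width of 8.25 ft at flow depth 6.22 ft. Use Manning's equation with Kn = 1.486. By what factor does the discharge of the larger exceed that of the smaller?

Channel A: For a triangular section with side slope z = 3.5: A = zy² = 3.5×7.68² = 206.4 ft²; P = 2y√(1+z²) = 2×7.68×3.64 = 55.91 ft. Hydraulic radius R = A/P = 206.4/55.91 = 3.692 ft. Q_A = (1.486/0.013)·206.4·3.692^(2/3)·√0.00081 = 1604 ft³/s.
Channel B: Flow area A = b·y = 8.25 × 6.22 = 51.31 ft². Wetted perimeter P = b + 2y = 8.25 + 2×6.22 = 20.69 ft. Hydraulic radius R = A/P = 51.31/20.69 = 2.48 ft. Q_B = (1.486/0.013)·51.31·2.48^(2/3)·√0.00081 = 305.9 ft³/s.
The larger discharge is 1604 ft³/s and the smaller is 305.9 ft³/s; the ratio is 5.25.

5.25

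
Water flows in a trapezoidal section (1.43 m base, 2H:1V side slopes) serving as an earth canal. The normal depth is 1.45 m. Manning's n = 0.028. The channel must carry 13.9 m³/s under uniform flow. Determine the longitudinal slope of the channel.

With bottom width b = 1.43 m and side slope z = 2: A = (b + zy)y = (1.43 + 2×1.45)×1.45 = 6.279 m²; P = b + 2y√(1+z²) = 1.43 + 2×1.45×2.236 = 7.915 m.
Hydraulic radius R = A/P = 6.279/7.915 = 0.7933 m.
From Manning's equation, S = [nQ / (1 A R^(2/3))]² = [0.028 × 13.9 / (1 × 6.279 × 0.7933^(2/3))]² = 0.00523.

S = 0.00523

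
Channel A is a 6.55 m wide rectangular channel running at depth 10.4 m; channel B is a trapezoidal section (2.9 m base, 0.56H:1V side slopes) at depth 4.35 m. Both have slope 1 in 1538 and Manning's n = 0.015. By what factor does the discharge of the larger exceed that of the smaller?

Channel A: Flow area A = b·y = 6.55 × 10.4 = 68.12 m². Wetted perimeter P = b + 2y = 6.55 + 2×10.4 = 27.35 m. Hydraulic radius R = A/P = 68.12/27.35 = 2.491 m. Q_A = (1/0.015)·68.12·2.491^(2/3)·√0.0006502 = 212.8 m³/s.
Channel B: With bottom width b = 2.9 m and side slope z = 0.56: A = (b + zy)y = (2.9 + 0.56×4.35)×4.35 = 23.21 m²; P = b + 2y√(1+z²) = 2.9 + 2×4.35×1.146 = 12.87 m. Hydraulic radius R = A/P = 23.21/12.87 = 1.803 m. Q_B = (1/0.015)·23.21·1.803^(2/3)·√0.0006502 = 58.46 m³/s.
The larger discharge is 212.8 m³/s and the smaller is 58.46 m³/s; the ratio is 3.64.

3.64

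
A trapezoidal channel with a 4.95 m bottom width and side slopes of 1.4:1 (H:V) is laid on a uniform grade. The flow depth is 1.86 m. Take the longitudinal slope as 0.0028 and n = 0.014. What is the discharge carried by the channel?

With bottom width b = 4.95 m and side slope z = 1.4: A = (b + zy)y = (4.95 + 1.4×1.86)×1.86 = 14.05 m²; P = b + 2y√(1+z²) = 4.95 + 2×1.86×1.72 = 11.35 m.
Hydraulic radius R = A/P = 14.05/11.35 = 1.238 m.
Manning's equation: Q = (1/n) A R^(2/3) S^(1/2) = (1/0.014) × 14.05 × 1.238^(2/3) × 0.0028^(1/2) = 61.2 m³/s.

Q = 61.2 m³/s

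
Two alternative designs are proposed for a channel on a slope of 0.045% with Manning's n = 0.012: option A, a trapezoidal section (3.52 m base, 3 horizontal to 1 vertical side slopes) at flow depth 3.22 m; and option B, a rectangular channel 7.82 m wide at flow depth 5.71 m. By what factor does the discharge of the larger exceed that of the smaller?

1.26

Channel A: With bottom width b = 3.52 m and side slope z = 3: A = (b + zy)y = (3.52 + 3×3.22)×3.22 = 42.44 m²; P = b + 2y√(1+z²) = 3.52 + 2×3.22×3.162 = 23.89 m. Hydraulic radius R = A/P = 42.44/23.89 = 1.777 m. Q_A = (1/0.012)·42.44·1.777^(2/3)·√0.00045 = 110.1 m³/s.
Channel B: Flow area A = b·y = 7.82 × 5.71 = 44.65 m². Wetted perimeter P = b + 2y = 7.82 + 2×5.71 = 19.24 m. Hydraulic radius R = A/P = 44.65/19.24 = 2.321 m. Q_B = (1/0.012)·44.65·2.321^(2/3)·√0.00045 = 138.4 m³/s.
The larger discharge is 138.4 m³/s and the smaller is 110.1 m³/s; the ratio is 1.26.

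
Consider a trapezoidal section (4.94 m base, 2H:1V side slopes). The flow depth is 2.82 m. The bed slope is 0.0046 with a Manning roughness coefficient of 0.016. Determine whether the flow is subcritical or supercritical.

With bottom width b = 4.94 m and side slope z = 2: A = (b + zy)y = (4.94 + 2×2.82)×2.82 = 29.84 m²; P = b + 2y√(1+z²) = 4.94 + 2×2.82×2.236 = 17.55 m.
Hydraulic radius R = A/P = 29.84/17.55 = 1.7 m.
V = (1/n) R^(2/3) √S = (1/0.016) × 1.7^(2/3) × √0.0046 = 6.038 m/s. Hydraulic depth D_h = A/T = 29.84/16.22 = 1.839 m.
Froude number Fr = V/√(g·D_h) = 6.038/√(9.81×1.839) = 1.42, which is greater than 1, so the flow is supercritical.

supercritical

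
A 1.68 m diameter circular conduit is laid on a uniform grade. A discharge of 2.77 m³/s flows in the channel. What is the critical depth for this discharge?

At critical depth, Q² T / (g A³) = 1, i.e. A³/T = Q²/g = 2.77²/9.81 = 0.7822.
At y = 0.93 m: A³/T = 1.195 — over.
At y = 0.597 m: A³/T = 0.2187 — short.
At y = 0.832 m: A³/T = 0.7814 — close enough.

y_c = 0.832 m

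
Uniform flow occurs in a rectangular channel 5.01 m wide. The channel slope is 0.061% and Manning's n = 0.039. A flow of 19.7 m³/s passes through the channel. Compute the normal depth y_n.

y_n = 4.52 m

Manning's equation rearranged: A R^(2/3) = nQ / (1·√S) = 0.039 × 19.7 / (√0.00061) = 31.11.
Try y = 3.62 m: A R^(2/3) = 23.56 — too small.
Try y = 5.35 m: A R^(2/3) = 38.27 — too large.
Try y = 4.52 m: A R^(2/3) = 31.13 — matches.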